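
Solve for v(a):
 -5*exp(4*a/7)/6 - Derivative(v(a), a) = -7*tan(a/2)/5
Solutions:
 v(a) = C1 - 35*exp(4*a/7)/24 - 14*log(cos(a/2))/5


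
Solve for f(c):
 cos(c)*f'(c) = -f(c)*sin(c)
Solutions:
 f(c) = C1*cos(c)


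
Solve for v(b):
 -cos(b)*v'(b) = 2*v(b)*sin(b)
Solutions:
 v(b) = C1*cos(b)^2


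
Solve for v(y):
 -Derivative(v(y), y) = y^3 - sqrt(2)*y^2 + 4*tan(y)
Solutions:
 v(y) = C1 - y^4/4 + sqrt(2)*y^3/3 + 4*log(cos(y))


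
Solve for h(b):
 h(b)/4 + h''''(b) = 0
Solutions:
 h(b) = (C1*sin(b/2) + C2*cos(b/2))*exp(-b/2) + (C3*sin(b/2) + C4*cos(b/2))*exp(b/2)


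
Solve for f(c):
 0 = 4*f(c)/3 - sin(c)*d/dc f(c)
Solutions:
 f(c) = C1*(cos(c) - 1)^(2/3)/(cos(c) + 1)^(2/3)


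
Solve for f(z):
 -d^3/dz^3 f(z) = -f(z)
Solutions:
 f(z) = C3*exp(z) + (C1*sin(sqrt(3)*z/2) + C2*cos(sqrt(3)*z/2))*exp(-z/2)


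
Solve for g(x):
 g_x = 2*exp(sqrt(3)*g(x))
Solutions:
 g(x) = sqrt(3)*(2*log(-1/(C1 + 2*x)) - log(3))/6


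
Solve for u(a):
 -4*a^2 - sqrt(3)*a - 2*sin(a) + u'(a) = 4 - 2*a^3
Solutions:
 u(a) = C1 - a^4/2 + 4*a^3/3 + sqrt(3)*a^2/2 + 4*a - 2*cos(a)


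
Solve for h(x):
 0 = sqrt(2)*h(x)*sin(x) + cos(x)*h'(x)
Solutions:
 h(x) = C1*cos(x)^(sqrt(2))


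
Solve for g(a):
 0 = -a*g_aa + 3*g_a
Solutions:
 g(a) = C1 + C2*a^4


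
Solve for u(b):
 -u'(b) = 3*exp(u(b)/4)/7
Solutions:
 u(b) = 4*log(1/(C1 + 3*b)) + 4*log(28)


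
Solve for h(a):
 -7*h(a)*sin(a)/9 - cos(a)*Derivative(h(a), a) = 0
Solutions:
 h(a) = C1*cos(a)^(7/9)


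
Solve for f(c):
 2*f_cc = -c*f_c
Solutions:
 f(c) = C1 + C2*erf(c/2)


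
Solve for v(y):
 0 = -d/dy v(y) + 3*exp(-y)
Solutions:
 v(y) = C1 - 3*exp(-y)


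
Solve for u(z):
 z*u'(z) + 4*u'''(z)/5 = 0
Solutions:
 u(z) = C1 + Integral(C2*airyai(-10^(1/3)*z/2) + C3*airybi(-10^(1/3)*z/2), z)


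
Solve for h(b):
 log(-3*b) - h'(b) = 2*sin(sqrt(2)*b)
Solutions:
 h(b) = C1 + b*log(-b) - b + b*log(3) + sqrt(2)*cos(sqrt(2)*b)


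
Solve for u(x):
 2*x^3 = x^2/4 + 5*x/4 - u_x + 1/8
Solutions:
 u(x) = C1 - x^4/2 + x^3/12 + 5*x^2/8 + x/8


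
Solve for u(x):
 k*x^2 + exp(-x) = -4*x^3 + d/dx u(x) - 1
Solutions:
 u(x) = C1 + k*x^3/3 + x^4 + x - exp(-x)


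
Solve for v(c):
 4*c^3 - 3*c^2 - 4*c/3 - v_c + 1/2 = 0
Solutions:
 v(c) = C1 + c^4 - c^3 - 2*c^2/3 + c/2


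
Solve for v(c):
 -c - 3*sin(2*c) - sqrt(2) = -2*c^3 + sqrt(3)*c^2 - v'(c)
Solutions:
 v(c) = C1 - c^4/2 + sqrt(3)*c^3/3 + c^2/2 + sqrt(2)*c - 3*cos(2*c)/2


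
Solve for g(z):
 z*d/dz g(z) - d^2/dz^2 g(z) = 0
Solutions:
 g(z) = C1 + C2*erfi(sqrt(2)*z/2)


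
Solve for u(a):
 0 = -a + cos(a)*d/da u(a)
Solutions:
 u(a) = C1 + Integral(a/cos(a), a)


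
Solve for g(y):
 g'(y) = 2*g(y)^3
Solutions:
 g(y) = -sqrt(2)*sqrt(-1/(C1 + 2*y))/2
 g(y) = sqrt(2)*sqrt(-1/(C1 + 2*y))/2


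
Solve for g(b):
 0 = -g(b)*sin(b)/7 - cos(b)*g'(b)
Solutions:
 g(b) = C1*cos(b)^(1/7)


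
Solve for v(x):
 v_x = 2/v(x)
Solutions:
 v(x) = -sqrt(C1 + 4*x)
 v(x) = sqrt(C1 + 4*x)


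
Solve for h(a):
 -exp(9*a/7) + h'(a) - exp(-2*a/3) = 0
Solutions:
 h(a) = C1 + 7*exp(9*a/7)/9 - 3*exp(-2*a/3)/2


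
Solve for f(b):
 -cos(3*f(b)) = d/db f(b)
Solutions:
 f(b) = -asin((C1 + exp(6*b))/(C1 - exp(6*b)))/3 + pi/3
 f(b) = asin((C1 + exp(6*b))/(C1 - exp(6*b)))/3


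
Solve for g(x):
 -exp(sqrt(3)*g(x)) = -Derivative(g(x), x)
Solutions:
 g(x) = sqrt(3)*(2*log(-1/(C1 + x)) - log(3))/6


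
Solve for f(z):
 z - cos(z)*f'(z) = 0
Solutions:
 f(z) = C1 + Integral(z/cos(z), z)


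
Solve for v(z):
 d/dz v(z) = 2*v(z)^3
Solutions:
 v(z) = -sqrt(2)*sqrt(-1/(C1 + 2*z))/2
 v(z) = sqrt(2)*sqrt(-1/(C1 + 2*z))/2


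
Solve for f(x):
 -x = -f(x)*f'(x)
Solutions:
 f(x) = -sqrt(C1 + x^2)
 f(x) = sqrt(C1 + x^2)


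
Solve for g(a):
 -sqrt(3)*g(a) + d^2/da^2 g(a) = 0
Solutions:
 g(a) = C1*exp(-3^(1/4)*a) + C2*exp(3^(1/4)*a)


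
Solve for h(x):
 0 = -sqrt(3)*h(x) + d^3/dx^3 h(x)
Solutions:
 h(x) = C3*exp(3^(1/6)*x) + (C1*sin(3^(2/3)*x/2) + C2*cos(3^(2/3)*x/2))*exp(-3^(1/6)*x/2)


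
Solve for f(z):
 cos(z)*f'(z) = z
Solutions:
 f(z) = C1 + Integral(z/cos(z), z)


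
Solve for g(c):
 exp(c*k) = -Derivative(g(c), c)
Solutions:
 g(c) = C1 - exp(c*k)/k


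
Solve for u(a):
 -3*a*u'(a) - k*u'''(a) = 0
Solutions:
 u(a) = C1 + Integral(C2*airyai(3^(1/3)*a*(-1/k)^(1/3)) + C3*airybi(3^(1/3)*a*(-1/k)^(1/3)), a)


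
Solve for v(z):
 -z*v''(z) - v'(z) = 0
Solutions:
 v(z) = C1 + C2*log(z)


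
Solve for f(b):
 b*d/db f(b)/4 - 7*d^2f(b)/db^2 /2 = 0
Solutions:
 f(b) = C1 + C2*erfi(sqrt(7)*b/14)


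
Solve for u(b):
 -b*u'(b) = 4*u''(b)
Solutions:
 u(b) = C1 + C2*erf(sqrt(2)*b/4)


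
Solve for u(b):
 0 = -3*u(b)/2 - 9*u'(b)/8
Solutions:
 u(b) = C1*exp(-4*b/3)


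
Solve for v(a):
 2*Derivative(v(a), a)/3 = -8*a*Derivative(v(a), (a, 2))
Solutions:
 v(a) = C1 + C2*a^(11/12)


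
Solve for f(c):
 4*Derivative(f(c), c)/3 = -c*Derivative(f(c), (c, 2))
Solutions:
 f(c) = C1 + C2/c^(1/3)


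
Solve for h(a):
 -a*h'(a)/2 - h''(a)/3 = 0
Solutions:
 h(a) = C1 + C2*erf(sqrt(3)*a/2)


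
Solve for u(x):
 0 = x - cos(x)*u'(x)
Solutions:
 u(x) = C1 + Integral(x/cos(x), x)


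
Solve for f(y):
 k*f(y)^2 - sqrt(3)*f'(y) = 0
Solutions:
 f(y) = -3/(C1 + sqrt(3)*k*y)


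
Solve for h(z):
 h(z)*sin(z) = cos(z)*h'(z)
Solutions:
 h(z) = C1/cos(z)


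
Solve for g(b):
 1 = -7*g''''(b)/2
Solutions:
 g(b) = C1 + C2*b + C3*b^2 + C4*b^3 - b^4/84


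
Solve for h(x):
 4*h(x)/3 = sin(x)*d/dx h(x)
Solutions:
 h(x) = C1*(cos(x) - 1)^(2/3)/(cos(x) + 1)^(2/3)


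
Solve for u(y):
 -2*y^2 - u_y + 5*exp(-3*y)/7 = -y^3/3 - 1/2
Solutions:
 u(y) = C1 + y^4/12 - 2*y^3/3 + y/2 - 5*exp(-3*y)/21


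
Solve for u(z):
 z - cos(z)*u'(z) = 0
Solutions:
 u(z) = C1 + Integral(z/cos(z), z)


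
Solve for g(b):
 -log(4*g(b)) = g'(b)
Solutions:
 Integral(1/(log(_y) + 2*log(2)), (_y, g(b))) = C1 - b


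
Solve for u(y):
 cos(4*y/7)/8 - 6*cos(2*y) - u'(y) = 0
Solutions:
 u(y) = C1 + 7*sin(4*y/7)/32 - 3*sin(2*y)


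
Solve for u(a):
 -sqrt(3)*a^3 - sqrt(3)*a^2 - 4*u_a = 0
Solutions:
 u(a) = C1 - sqrt(3)*a^4/16 - sqrt(3)*a^3/12


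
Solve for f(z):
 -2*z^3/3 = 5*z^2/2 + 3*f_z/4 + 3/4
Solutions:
 f(z) = C1 - 2*z^4/9 - 10*z^3/9 - z


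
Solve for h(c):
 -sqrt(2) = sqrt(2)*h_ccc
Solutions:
 h(c) = C1 + C2*c + C3*c^2 - c^3/6


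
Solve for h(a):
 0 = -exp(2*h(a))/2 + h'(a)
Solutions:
 h(a) = log(-sqrt(-1/(C1 + a)))
 h(a) = log(-1/(C1 + a))/2


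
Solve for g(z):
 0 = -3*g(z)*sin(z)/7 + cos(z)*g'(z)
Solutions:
 g(z) = C1/cos(z)^(3/7)


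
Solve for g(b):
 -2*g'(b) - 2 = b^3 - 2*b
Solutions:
 g(b) = C1 - b^4/8 + b^2/2 - b


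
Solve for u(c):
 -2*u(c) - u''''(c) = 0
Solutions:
 u(c) = (C1*sin(2^(3/4)*c/2) + C2*cos(2^(3/4)*c/2))*exp(-2^(3/4)*c/2) + (C3*sin(2^(3/4)*c/2) + C4*cos(2^(3/4)*c/2))*exp(2^(3/4)*c/2)


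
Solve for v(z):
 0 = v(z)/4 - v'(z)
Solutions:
 v(z) = C1*exp(z/4)


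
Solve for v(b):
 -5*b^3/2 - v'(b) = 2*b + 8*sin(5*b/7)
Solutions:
 v(b) = C1 - 5*b^4/8 - b^2 + 56*cos(5*b/7)/5


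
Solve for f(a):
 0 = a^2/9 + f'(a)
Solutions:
 f(a) = C1 - a^3/27


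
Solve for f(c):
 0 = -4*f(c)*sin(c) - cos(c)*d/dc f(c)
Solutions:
 f(c) = C1*cos(c)^4


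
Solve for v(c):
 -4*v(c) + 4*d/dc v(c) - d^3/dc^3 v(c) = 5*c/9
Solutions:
 v(c) = C1*exp(6^(1/3)*c*(2*6^(1/3)/(sqrt(33) + 9)^(1/3) + (sqrt(33) + 9)^(1/3))/6)*sin(2^(1/3)*3^(1/6)*c*(-3^(2/3)*(sqrt(33) + 9)^(1/3)/6 + 2^(1/3)/(sqrt(33) + 9)^(1/3))) + C2*exp(6^(1/3)*c*(2*6^(1/3)/(sqrt(33) + 9)^(1/3) + (sqrt(33) + 9)^(1/3))/6)*cos(2^(1/3)*3^(1/6)*c*(-3^(2/3)*(sqrt(33) + 9)^(1/3)/6 + 2^(1/3)/(sqrt(33) + 9)^(1/3))) + C3*exp(-6^(1/3)*c*(2*6^(1/3)/(sqrt(33) + 9)^(1/3) + (sqrt(33) + 9)^(1/3))/3) - 5*c/36 - 5/36


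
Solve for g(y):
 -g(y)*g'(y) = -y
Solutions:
 g(y) = -sqrt(C1 + y^2)
 g(y) = sqrt(C1 + y^2)


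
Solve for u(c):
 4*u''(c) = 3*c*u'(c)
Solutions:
 u(c) = C1 + C2*erfi(sqrt(6)*c/4)


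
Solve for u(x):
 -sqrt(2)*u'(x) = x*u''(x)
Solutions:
 u(x) = C1 + C2*x^(1 - sqrt(2))


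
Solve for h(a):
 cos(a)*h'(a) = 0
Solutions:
 h(a) = C1


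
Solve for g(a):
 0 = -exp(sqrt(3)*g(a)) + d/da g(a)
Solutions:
 g(a) = sqrt(3)*(2*log(-1/(C1 + a)) - log(3))/6


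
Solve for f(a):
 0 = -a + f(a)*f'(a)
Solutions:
 f(a) = -sqrt(C1 + a^2)
 f(a) = sqrt(C1 + a^2)


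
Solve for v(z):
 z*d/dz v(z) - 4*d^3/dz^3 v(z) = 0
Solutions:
 v(z) = C1 + Integral(C2*airyai(2^(1/3)*z/2) + C3*airybi(2^(1/3)*z/2), z)


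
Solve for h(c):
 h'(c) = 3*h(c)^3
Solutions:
 h(c) = -sqrt(2)*sqrt(-1/(C1 + 3*c))/2
 h(c) = sqrt(2)*sqrt(-1/(C1 + 3*c))/2


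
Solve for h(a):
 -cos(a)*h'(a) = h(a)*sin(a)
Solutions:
 h(a) = C1*cos(a)


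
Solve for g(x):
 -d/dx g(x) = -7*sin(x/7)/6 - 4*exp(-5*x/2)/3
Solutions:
 g(x) = C1 - 49*cos(x/7)/6 - 8*exp(-5*x/2)/15


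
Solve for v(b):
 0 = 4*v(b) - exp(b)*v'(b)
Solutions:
 v(b) = C1*exp(-4*exp(-b))


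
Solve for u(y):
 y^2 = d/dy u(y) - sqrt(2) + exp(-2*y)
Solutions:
 u(y) = C1 + y^3/3 + sqrt(2)*y + exp(-2*y)/2


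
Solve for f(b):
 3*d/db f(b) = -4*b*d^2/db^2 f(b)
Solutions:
 f(b) = C1 + C2*b^(1/4)


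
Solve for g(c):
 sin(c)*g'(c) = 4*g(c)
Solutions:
 g(c) = C1*(cos(c)^2 - 2*cos(c) + 1)/(cos(c)^2 + 2*cos(c) + 1)


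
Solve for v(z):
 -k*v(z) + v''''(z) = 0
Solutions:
 v(z) = C1*exp(-k^(1/4)*z) + C2*exp(k^(1/4)*z) + C3*exp(-I*k^(1/4)*z) + C4*exp(I*k^(1/4)*z)


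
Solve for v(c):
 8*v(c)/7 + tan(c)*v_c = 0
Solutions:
 v(c) = C1/sin(c)^(8/7)


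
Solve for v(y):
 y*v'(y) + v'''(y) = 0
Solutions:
 v(y) = C1 + Integral(C2*airyai(-y) + C3*airybi(-y), y)


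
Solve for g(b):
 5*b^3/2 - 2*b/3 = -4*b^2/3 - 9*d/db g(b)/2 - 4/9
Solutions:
 g(b) = C1 - 5*b^4/36 - 8*b^3/81 + 2*b^2/27 - 8*b/81


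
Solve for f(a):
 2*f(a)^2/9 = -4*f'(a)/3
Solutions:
 f(a) = 6/(C1 + a)


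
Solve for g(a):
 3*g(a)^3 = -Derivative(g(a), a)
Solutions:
 g(a) = -sqrt(2)*sqrt(-1/(C1 - 3*a))/2
 g(a) = sqrt(2)*sqrt(-1/(C1 - 3*a))/2


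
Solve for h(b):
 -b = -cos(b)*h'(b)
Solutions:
 h(b) = C1 + Integral(b/cos(b), b)


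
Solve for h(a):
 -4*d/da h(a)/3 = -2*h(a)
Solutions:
 h(a) = C1*exp(3*a/2)


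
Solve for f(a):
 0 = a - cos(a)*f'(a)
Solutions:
 f(a) = C1 + Integral(a/cos(a), a)


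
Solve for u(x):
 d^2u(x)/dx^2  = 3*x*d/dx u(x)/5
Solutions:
 u(x) = C1 + C2*erfi(sqrt(30)*x/10)


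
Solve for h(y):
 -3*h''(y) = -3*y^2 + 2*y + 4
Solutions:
 h(y) = C1 + C2*y + y^4/12 - y^3/9 - 2*y^2/3


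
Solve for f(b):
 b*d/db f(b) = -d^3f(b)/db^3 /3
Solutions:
 f(b) = C1 + Integral(C2*airyai(-3^(1/3)*b) + C3*airybi(-3^(1/3)*b), b)


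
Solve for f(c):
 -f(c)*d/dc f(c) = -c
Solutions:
 f(c) = -sqrt(C1 + c^2)
 f(c) = sqrt(C1 + c^2)


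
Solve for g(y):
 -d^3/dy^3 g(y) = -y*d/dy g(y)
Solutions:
 g(y) = C1 + Integral(C2*airyai(y) + C3*airybi(y), y)


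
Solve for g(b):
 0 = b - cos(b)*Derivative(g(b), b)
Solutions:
 g(b) = C1 + Integral(b/cos(b), b)


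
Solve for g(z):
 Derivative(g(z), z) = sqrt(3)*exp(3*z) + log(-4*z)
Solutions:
 g(z) = C1 + z*log(-z) + z*(-1 + 2*log(2)) + sqrt(3)*exp(3*z)/3


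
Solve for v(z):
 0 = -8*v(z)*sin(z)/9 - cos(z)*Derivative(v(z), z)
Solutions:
 v(z) = C1*cos(z)^(8/9)


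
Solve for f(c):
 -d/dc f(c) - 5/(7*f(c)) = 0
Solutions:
 f(c) = -sqrt(C1 - 70*c)/7
 f(c) = sqrt(C1 - 70*c)/7


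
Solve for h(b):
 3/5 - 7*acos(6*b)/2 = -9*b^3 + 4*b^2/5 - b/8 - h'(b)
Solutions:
 h(b) = C1 - 9*b^4/4 + 4*b^3/15 - b^2/16 + 7*b*acos(6*b)/2 - 3*b/5 - 7*sqrt(1 - 36*b^2)/12


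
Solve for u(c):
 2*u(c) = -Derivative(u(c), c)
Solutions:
 u(c) = C1*exp(-2*c)


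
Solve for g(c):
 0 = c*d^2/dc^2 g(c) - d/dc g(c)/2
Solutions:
 g(c) = C1 + C2*c^(3/2)


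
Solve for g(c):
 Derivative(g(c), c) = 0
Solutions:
 g(c) = C1


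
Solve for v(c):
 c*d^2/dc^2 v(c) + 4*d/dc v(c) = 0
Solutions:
 v(c) = C1 + C2/c^3


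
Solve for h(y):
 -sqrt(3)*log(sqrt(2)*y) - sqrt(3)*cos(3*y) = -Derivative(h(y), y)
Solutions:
 h(y) = C1 + sqrt(3)*y*(log(y) - 1) + sqrt(3)*y*log(2)/2 + sqrt(3)*sin(3*y)/3


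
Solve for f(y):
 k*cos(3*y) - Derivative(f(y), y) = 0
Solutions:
 f(y) = C1 + k*sin(3*y)/3


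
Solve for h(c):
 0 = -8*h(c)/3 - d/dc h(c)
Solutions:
 h(c) = C1*exp(-8*c/3)


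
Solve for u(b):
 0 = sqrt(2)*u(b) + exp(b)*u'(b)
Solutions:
 u(b) = C1*exp(sqrt(2)*exp(-b))


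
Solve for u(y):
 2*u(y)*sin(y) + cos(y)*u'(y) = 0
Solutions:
 u(y) = C1*cos(y)^2


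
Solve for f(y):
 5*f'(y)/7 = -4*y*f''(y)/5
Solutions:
 f(y) = C1 + C2*y^(3/28)


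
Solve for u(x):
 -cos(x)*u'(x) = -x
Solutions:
 u(x) = C1 + Integral(x/cos(x), x)


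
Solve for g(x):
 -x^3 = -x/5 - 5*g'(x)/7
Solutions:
 g(x) = C1 + 7*x^4/20 - 7*x^2/50


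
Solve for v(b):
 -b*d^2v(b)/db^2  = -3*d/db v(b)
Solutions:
 v(b) = C1 + C2*b^4


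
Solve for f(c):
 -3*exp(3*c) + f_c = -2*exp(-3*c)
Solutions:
 f(c) = C1 + exp(3*c) + 2*exp(-3*c)/3


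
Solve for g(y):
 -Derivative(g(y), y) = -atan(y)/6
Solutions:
 g(y) = C1 + y*atan(y)/6 - log(y^2 + 1)/12


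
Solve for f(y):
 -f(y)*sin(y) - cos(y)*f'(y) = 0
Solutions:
 f(y) = C1*cos(y)


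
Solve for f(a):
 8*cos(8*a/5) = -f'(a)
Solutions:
 f(a) = C1 - 5*sin(8*a/5)


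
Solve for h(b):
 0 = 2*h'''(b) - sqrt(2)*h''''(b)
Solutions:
 h(b) = C1 + C2*b + C3*b^2 + C4*exp(sqrt(2)*b)


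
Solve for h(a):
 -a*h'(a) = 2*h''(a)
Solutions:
 h(a) = C1 + C2*erf(a/2)


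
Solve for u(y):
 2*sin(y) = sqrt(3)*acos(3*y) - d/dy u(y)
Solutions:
 u(y) = C1 + sqrt(3)*(y*acos(3*y) - sqrt(1 - 9*y^2)/3) + 2*cos(y)


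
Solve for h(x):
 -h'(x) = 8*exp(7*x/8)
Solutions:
 h(x) = C1 - 64*exp(7*x/8)/7


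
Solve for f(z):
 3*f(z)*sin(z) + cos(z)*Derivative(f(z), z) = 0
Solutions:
 f(z) = C1*cos(z)^3


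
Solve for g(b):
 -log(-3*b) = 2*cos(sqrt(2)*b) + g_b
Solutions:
 g(b) = C1 - b*log(-b) - b*log(3) + b - sqrt(2)*sin(sqrt(2)*b)


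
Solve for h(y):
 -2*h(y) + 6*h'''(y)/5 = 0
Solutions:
 h(y) = C3*exp(3^(2/3)*5^(1/3)*y/3) + (C1*sin(3^(1/6)*5^(1/3)*y/2) + C2*cos(3^(1/6)*5^(1/3)*y/2))*exp(-3^(2/3)*5^(1/3)*y/6)


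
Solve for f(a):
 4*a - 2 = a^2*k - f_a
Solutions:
 f(a) = C1 + a^3*k/3 - 2*a^2 + 2*a


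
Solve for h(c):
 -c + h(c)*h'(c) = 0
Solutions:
 h(c) = -sqrt(C1 + c^2)
 h(c) = sqrt(C1 + c^2)


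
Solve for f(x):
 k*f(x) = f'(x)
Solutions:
 f(x) = C1*exp(k*x)


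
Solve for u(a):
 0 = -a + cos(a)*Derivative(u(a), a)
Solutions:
 u(a) = C1 + Integral(a/cos(a), a)


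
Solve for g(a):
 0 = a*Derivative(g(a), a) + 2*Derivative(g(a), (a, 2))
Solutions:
 g(a) = C1 + C2*erf(a/2)


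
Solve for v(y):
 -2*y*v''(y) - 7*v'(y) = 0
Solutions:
 v(y) = C1 + C2/y^(5/2)


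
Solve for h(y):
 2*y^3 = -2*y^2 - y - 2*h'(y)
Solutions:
 h(y) = C1 - y^4/4 - y^3/3 - y^2/4


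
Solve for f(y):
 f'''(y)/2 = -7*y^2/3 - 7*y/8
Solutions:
 f(y) = C1 + C2*y + C3*y^2 - 7*y^5/90 - 7*y^4/96


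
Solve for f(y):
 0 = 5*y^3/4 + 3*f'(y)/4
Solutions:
 f(y) = C1 - 5*y^4/12


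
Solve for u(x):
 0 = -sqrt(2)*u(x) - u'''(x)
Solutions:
 u(x) = C3*exp(-2^(1/6)*x) + (C1*sin(2^(1/6)*sqrt(3)*x/2) + C2*cos(2^(1/6)*sqrt(3)*x/2))*exp(2^(1/6)*x/2)


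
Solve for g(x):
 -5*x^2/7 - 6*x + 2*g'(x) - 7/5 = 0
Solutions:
 g(x) = C1 + 5*x^3/42 + 3*x^2/2 + 7*x/10


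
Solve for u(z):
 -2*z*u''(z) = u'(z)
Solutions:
 u(z) = C1 + C2*sqrt(z)


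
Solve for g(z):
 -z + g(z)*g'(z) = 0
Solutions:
 g(z) = -sqrt(C1 + z^2)
 g(z) = sqrt(C1 + z^2)


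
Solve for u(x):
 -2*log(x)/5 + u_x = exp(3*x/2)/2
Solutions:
 u(x) = C1 + 2*x*log(x)/5 - 2*x/5 + exp(3*x/2)/3


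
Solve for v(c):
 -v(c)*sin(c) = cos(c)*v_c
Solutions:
 v(c) = C1*cos(c)


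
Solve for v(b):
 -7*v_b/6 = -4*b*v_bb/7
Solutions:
 v(b) = C1 + C2*b^(73/24)


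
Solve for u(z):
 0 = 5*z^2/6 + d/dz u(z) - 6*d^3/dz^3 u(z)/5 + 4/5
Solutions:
 u(z) = C1 + C2*exp(-sqrt(30)*z/6) + C3*exp(sqrt(30)*z/6) - 5*z^3/18 - 14*z/5


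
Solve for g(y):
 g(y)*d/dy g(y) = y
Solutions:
 g(y) = -sqrt(C1 + y^2)
 g(y) = sqrt(C1 + y^2)


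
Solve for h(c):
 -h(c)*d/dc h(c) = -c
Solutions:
 h(c) = -sqrt(C1 + c^2)
 h(c) = sqrt(C1 + c^2)


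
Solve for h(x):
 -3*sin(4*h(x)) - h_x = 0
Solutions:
 h(x) = -acos((-C1 - exp(24*x))/(C1 - exp(24*x)))/4 + pi/2
 h(x) = acos((-C1 - exp(24*x))/(C1 - exp(24*x)))/4


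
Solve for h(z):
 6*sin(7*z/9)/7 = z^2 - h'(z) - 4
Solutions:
 h(z) = C1 + z^3/3 - 4*z + 54*cos(7*z/9)/49


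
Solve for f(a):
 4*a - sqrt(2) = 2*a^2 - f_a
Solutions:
 f(a) = C1 + 2*a^3/3 - 2*a^2 + sqrt(2)*a


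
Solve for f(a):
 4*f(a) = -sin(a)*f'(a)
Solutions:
 f(a) = C1*(cos(a)^2 + 2*cos(a) + 1)/(cos(a)^2 - 2*cos(a) + 1)


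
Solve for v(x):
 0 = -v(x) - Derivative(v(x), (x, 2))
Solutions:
 v(x) = C1*sin(x) + C2*cos(x)


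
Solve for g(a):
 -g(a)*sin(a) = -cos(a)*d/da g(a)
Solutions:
 g(a) = C1/cos(a)


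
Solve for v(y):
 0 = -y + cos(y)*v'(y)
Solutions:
 v(y) = C1 + Integral(y/cos(y), y)


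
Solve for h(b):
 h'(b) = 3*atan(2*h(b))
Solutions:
 Integral(1/atan(2*_y), (_y, h(b))) = C1 + 3*b


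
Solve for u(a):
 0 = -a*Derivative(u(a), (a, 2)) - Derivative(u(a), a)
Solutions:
 u(a) = C1 + C2*log(a)


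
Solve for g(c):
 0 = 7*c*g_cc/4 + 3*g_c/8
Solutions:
 g(c) = C1 + C2*c^(11/14)


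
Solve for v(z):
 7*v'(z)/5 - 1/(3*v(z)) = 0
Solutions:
 v(z) = -sqrt(C1 + 210*z)/21
 v(z) = sqrt(C1 + 210*z)/21


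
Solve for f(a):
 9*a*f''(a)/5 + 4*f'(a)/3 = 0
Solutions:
 f(a) = C1 + C2*a^(7/27)


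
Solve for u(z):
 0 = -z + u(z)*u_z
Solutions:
 u(z) = -sqrt(C1 + z^2)
 u(z) = sqrt(C1 + z^2)


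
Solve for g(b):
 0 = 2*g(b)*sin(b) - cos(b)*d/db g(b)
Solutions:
 g(b) = C1/cos(b)^2


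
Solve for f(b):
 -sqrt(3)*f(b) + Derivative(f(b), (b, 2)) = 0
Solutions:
 f(b) = C1*exp(-3^(1/4)*b) + C2*exp(3^(1/4)*b)


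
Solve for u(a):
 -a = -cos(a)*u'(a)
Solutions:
 u(a) = C1 + Integral(a/cos(a), a)


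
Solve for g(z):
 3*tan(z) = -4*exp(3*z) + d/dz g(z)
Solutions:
 g(z) = C1 + 4*exp(3*z)/3 - 3*log(cos(z))


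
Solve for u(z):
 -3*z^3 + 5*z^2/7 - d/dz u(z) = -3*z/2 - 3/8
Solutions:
 u(z) = C1 - 3*z^4/4 + 5*z^3/21 + 3*z^2/4 + 3*z/8


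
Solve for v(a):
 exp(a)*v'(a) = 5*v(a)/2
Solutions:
 v(a) = C1*exp(-5*exp(-a)/2)


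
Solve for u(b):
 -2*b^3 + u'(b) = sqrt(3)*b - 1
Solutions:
 u(b) = C1 + b^4/2 + sqrt(3)*b^2/2 - b


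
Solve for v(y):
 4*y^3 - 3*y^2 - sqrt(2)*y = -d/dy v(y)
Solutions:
 v(y) = C1 - y^4 + y^3 + sqrt(2)*y^2/2


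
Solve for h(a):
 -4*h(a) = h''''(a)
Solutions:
 h(a) = (C1*sin(a) + C2*cos(a))*exp(-a) + (C3*sin(a) + C4*cos(a))*exp(a)


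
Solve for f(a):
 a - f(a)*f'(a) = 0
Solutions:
 f(a) = -sqrt(C1 + a^2)
 f(a) = sqrt(C1 + a^2)


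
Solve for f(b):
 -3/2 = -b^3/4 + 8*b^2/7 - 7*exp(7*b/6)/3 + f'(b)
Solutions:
 f(b) = C1 + b^4/16 - 8*b^3/21 - 3*b/2 + 2*exp(7*b/6)


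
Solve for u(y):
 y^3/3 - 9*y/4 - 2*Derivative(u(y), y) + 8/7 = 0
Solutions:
 u(y) = C1 + y^4/24 - 9*y^2/16 + 4*y/7


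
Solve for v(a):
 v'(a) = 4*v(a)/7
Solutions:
 v(a) = C1*exp(4*a/7)


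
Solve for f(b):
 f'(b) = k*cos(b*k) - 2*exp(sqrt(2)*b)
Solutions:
 f(b) = C1 - sqrt(2)*exp(sqrt(2)*b) + sin(b*k)


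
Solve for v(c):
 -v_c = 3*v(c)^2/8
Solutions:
 v(c) = 8/(C1 + 3*c)


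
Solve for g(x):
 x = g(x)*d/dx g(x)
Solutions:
 g(x) = -sqrt(C1 + x^2)
 g(x) = sqrt(C1 + x^2)


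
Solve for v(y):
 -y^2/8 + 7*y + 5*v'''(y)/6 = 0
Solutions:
 v(y) = C1 + C2*y + C3*y^2 + y^5/400 - 7*y^4/20


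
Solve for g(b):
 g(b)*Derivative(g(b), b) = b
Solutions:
 g(b) = -sqrt(C1 + b^2)
 g(b) = sqrt(C1 + b^2)


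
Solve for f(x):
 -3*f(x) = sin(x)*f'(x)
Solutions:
 f(x) = C1*(cos(x) + 1)^(3/2)/(cos(x) - 1)^(3/2)


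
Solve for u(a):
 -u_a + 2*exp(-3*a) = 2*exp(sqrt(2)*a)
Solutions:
 u(a) = C1 - sqrt(2)*exp(sqrt(2)*a) - 2*exp(-3*a)/3


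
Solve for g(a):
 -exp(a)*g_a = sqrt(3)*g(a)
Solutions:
 g(a) = C1*exp(sqrt(3)*exp(-a))


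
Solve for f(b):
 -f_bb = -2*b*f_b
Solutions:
 f(b) = C1 + C2*erfi(b)


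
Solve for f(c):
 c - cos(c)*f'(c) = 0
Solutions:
 f(c) = C1 + Integral(c/cos(c), c)


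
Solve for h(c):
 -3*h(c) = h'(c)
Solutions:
 h(c) = C1*exp(-3*c)


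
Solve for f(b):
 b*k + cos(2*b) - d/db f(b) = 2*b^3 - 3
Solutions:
 f(b) = C1 - b^4/2 + b^2*k/2 + 3*b + sin(2*b)/2


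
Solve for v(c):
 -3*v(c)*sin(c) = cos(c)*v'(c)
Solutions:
 v(c) = C1*cos(c)^3


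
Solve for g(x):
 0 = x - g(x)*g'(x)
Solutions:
 g(x) = -sqrt(C1 + x^2)
 g(x) = sqrt(C1 + x^2)


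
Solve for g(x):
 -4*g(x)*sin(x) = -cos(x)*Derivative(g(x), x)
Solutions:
 g(x) = C1/cos(x)^4


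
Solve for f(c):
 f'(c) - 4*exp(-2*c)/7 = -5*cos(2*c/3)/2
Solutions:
 f(c) = C1 - 15*sin(2*c/3)/4 - 2*exp(-2*c)/7


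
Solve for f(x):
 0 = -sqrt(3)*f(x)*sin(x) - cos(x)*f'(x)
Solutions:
 f(x) = C1*cos(x)^(sqrt(3))


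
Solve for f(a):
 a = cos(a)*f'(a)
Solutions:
 f(a) = C1 + Integral(a/cos(a), a)


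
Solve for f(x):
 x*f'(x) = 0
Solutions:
 f(x) = C1


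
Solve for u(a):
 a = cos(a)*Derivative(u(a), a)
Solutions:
 u(a) = C1 + Integral(a/cos(a), a)


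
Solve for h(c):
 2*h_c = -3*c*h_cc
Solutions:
 h(c) = C1 + C2*c^(1/3)


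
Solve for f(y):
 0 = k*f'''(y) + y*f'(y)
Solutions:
 f(y) = C1 + Integral(C2*airyai(y*(-1/k)^(1/3)) + C3*airybi(y*(-1/k)^(1/3)), y)


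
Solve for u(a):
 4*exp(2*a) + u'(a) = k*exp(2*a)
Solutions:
 u(a) = C1 + k*exp(2*a)/2 - 2*exp(2*a)


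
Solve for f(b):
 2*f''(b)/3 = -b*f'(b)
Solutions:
 f(b) = C1 + C2*erf(sqrt(3)*b/2)


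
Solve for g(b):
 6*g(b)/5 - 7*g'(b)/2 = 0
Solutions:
 g(b) = C1*exp(12*b/35)


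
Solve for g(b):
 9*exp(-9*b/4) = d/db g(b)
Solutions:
 g(b) = C1 - 4*exp(-9*b/4)


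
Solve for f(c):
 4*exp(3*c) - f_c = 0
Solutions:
 f(c) = C1 + 4*exp(3*c)/3


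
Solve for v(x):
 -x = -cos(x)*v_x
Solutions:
 v(x) = C1 + Integral(x/cos(x), x)


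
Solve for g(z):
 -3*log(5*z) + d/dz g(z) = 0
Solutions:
 g(z) = C1 + 3*z*log(z) - 3*z + z*log(125)


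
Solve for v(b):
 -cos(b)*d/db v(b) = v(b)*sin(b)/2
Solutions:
 v(b) = C1*sqrt(cos(b))


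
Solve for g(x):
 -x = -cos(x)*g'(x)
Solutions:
 g(x) = C1 + Integral(x/cos(x), x)


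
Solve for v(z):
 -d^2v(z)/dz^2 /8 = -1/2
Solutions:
 v(z) = C1 + C2*z + 2*z^2


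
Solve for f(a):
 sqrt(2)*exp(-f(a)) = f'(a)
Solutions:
 f(a) = log(C1 + sqrt(2)*a)


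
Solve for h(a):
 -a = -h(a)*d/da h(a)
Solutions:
 h(a) = -sqrt(C1 + a^2)
 h(a) = sqrt(C1 + a^2)


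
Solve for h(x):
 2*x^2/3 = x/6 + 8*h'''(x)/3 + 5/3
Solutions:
 h(x) = C1 + C2*x + C3*x^2 + x^5/240 - x^4/384 - 5*x^3/48


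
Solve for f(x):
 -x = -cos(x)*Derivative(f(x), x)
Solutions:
 f(x) = C1 + Integral(x/cos(x), x)


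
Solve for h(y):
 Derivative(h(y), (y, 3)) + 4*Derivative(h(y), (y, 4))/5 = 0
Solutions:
 h(y) = C1 + C2*y + C3*y^2 + C4*exp(-5*y/4)


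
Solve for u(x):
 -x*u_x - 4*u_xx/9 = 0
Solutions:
 u(x) = C1 + C2*erf(3*sqrt(2)*x/4)


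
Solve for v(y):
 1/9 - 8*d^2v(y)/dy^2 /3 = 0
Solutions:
 v(y) = C1 + C2*y + y^2/48


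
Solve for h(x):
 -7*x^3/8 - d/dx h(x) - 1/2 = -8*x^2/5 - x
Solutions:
 h(x) = C1 - 7*x^4/32 + 8*x^3/15 + x^2/2 - x/2


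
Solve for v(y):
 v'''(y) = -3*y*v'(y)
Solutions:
 v(y) = C1 + Integral(C2*airyai(-3^(1/3)*y) + C3*airybi(-3^(1/3)*y), y)


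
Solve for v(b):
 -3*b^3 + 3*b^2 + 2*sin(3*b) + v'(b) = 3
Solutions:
 v(b) = C1 + 3*b^4/4 - b^3 + 3*b + 2*cos(3*b)/3


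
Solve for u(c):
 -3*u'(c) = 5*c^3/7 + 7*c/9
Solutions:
 u(c) = C1 - 5*c^4/84 - 7*c^2/54


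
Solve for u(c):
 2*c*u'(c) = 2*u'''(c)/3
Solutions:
 u(c) = C1 + Integral(C2*airyai(3^(1/3)*c) + C3*airybi(3^(1/3)*c), c)


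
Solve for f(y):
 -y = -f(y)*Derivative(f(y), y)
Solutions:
 f(y) = -sqrt(C1 + y^2)
 f(y) = sqrt(C1 + y^2)


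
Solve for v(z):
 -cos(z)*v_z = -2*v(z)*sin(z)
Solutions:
 v(z) = C1/cos(z)^2


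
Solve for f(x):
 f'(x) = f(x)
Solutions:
 f(x) = C1*exp(x)


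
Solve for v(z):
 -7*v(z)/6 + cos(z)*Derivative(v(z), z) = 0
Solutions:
 v(z) = C1*(sin(z) + 1)^(7/12)/(sin(z) - 1)^(7/12)


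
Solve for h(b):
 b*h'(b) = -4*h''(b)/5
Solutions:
 h(b) = C1 + C2*erf(sqrt(10)*b/4)


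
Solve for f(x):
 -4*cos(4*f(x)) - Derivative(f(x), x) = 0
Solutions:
 f(x) = -asin((C1 + exp(32*x))/(C1 - exp(32*x)))/4 + pi/4
 f(x) = asin((C1 + exp(32*x))/(C1 - exp(32*x)))/4


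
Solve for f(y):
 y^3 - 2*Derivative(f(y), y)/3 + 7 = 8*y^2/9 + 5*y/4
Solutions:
 f(y) = C1 + 3*y^4/8 - 4*y^3/9 - 15*y^2/16 + 21*y/2


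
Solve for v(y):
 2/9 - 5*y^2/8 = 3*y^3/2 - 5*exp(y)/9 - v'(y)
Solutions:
 v(y) = C1 + 3*y^4/8 + 5*y^3/24 - 2*y/9 - 5*exp(y)/9


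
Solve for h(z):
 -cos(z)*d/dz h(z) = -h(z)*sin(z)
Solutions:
 h(z) = C1/cos(z)


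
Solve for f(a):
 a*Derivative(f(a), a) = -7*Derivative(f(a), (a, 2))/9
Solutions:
 f(a) = C1 + C2*erf(3*sqrt(14)*a/14)


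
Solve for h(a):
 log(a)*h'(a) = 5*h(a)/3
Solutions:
 h(a) = C1*exp(5*li(a)/3)


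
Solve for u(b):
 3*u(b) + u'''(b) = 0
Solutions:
 u(b) = C3*exp(-3^(1/3)*b) + (C1*sin(3^(5/6)*b/2) + C2*cos(3^(5/6)*b/2))*exp(3^(1/3)*b/2)


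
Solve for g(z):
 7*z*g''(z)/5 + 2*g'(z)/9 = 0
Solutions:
 g(z) = C1 + C2*z^(53/63)


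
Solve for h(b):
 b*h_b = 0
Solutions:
 h(b) = C1


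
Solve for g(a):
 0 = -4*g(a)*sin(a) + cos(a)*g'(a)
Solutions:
 g(a) = C1/cos(a)^4


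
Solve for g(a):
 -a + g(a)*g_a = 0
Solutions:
 g(a) = -sqrt(C1 + a^2)
 g(a) = sqrt(C1 + a^2)


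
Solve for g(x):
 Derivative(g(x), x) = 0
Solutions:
 g(x) = C1


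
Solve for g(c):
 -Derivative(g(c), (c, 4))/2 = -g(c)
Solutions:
 g(c) = C1*exp(-2^(1/4)*c) + C2*exp(2^(1/4)*c) + C3*sin(2^(1/4)*c) + C4*cos(2^(1/4)*c)


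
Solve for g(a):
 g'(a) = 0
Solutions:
 g(a) = C1


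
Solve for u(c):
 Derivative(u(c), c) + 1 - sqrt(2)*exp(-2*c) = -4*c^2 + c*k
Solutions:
 u(c) = C1 - 4*c^3/3 + c^2*k/2 - c - sqrt(2)*exp(-2*c)/2


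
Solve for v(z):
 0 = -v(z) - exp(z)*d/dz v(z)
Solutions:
 v(z) = C1*exp(exp(-z))


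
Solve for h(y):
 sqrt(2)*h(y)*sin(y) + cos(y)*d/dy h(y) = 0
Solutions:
 h(y) = C1*cos(y)^(sqrt(2))


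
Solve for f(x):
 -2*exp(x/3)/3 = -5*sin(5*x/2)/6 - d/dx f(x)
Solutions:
 f(x) = C1 + 2*exp(x/3) + cos(5*x/2)/3


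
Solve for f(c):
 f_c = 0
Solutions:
 f(c) = C1


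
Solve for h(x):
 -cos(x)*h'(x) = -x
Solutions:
 h(x) = C1 + Integral(x/cos(x), x)


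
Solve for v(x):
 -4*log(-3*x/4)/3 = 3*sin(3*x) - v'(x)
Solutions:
 v(x) = C1 + 4*x*log(-x)/3 - 3*x*log(2) - 4*x/3 + x*log(6)/3 + x*log(3) - cos(3*x)


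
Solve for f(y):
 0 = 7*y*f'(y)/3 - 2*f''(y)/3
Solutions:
 f(y) = C1 + C2*erfi(sqrt(7)*y/2)


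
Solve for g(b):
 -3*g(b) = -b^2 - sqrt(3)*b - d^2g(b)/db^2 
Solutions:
 g(b) = C1*exp(-sqrt(3)*b) + C2*exp(sqrt(3)*b) + b^2/3 + sqrt(3)*b/3 + 2/9


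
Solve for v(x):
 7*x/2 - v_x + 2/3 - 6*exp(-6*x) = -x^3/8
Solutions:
 v(x) = C1 + x^4/32 + 7*x^2/4 + 2*x/3 + exp(-6*x)


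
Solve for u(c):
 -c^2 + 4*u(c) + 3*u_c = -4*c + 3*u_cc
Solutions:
 u(c) = C1*exp(c*(3 - sqrt(57))/6) + C2*exp(c*(3 + sqrt(57))/6) + c^2/4 - 11*c/8 + 45/32


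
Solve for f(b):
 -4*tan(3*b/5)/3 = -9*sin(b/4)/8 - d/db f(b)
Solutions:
 f(b) = C1 - 20*log(cos(3*b/5))/9 + 9*cos(b/4)/2


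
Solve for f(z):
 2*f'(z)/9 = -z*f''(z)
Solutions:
 f(z) = C1 + C2*z^(7/9)


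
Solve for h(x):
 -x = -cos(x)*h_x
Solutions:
 h(x) = C1 + Integral(x/cos(x), x)


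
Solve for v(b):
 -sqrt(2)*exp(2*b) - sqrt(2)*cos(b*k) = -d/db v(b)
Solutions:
 v(b) = C1 + sqrt(2)*exp(2*b)/2 + sqrt(2)*sin(b*k)/k


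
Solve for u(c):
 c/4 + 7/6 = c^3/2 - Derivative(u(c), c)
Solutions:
 u(c) = C1 + c^4/8 - c^2/8 - 7*c/6


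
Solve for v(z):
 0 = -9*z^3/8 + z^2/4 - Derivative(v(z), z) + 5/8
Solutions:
 v(z) = C1 - 9*z^4/32 + z^3/12 + 5*z/8


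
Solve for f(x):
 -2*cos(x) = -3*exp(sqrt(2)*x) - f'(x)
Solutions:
 f(x) = C1 - 3*sqrt(2)*exp(sqrt(2)*x)/2 + 2*sin(x)


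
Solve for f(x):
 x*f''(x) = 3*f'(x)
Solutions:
 f(x) = C1 + C2*x^4


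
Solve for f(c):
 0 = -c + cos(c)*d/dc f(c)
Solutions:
 f(c) = C1 + Integral(c/cos(c), c)


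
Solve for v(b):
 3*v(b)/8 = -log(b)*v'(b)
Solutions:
 v(b) = C1*exp(-3*li(b)/8)


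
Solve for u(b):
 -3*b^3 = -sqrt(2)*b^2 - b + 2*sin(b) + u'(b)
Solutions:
 u(b) = C1 - 3*b^4/4 + sqrt(2)*b^3/3 + b^2/2 + 2*cos(b)


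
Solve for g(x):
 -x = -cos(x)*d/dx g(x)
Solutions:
 g(x) = C1 + Integral(x/cos(x), x)


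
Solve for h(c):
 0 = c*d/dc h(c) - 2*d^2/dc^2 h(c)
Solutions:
 h(c) = C1 + C2*erfi(c/2)


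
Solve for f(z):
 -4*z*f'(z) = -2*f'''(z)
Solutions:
 f(z) = C1 + Integral(C2*airyai(2^(1/3)*z) + C3*airybi(2^(1/3)*z), z)


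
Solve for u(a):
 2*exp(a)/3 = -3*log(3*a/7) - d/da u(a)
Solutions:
 u(a) = C1 - 3*a*log(a) + 3*a*(-log(3) + 1 + log(7)) - 2*exp(a)/3


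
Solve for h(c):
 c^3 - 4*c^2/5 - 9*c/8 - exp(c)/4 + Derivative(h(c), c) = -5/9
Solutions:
 h(c) = C1 - c^4/4 + 4*c^3/15 + 9*c^2/16 - 5*c/9 + exp(c)/4


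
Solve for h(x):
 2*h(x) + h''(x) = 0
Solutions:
 h(x) = C1*sin(sqrt(2)*x) + C2*cos(sqrt(2)*x)


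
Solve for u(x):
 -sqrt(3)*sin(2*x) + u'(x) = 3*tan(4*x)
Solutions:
 u(x) = C1 - 3*log(cos(4*x))/4 - sqrt(3)*cos(2*x)/2


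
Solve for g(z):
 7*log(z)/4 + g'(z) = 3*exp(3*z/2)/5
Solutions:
 g(z) = C1 - 7*z*log(z)/4 + 7*z/4 + 2*exp(3*z/2)/5


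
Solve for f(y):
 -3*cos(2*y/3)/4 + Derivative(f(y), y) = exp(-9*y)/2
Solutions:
 f(y) = C1 + 9*sin(2*y/3)/8 - exp(-9*y)/18


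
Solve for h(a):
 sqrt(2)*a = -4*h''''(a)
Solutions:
 h(a) = C1 + C2*a + C3*a^2 + C4*a^3 - sqrt(2)*a^5/480


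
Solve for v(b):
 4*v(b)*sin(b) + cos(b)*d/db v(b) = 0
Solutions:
 v(b) = C1*cos(b)^4


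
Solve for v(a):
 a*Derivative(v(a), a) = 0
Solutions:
 v(a) = C1


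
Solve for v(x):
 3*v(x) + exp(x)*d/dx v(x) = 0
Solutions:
 v(x) = C1*exp(3*exp(-x))


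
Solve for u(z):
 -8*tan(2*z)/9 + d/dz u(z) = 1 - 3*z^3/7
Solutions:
 u(z) = C1 - 3*z^4/28 + z - 4*log(cos(2*z))/9


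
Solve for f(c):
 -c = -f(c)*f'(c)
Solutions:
 f(c) = -sqrt(C1 + c^2)
 f(c) = sqrt(C1 + c^2)


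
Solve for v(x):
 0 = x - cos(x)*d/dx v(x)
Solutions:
 v(x) = C1 + Integral(x/cos(x), x)


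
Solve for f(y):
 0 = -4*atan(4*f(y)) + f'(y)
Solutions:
 Integral(1/atan(4*_y), (_y, f(y))) = C1 + 4*y


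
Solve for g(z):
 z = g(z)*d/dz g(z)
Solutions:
 g(z) = -sqrt(C1 + z^2)
 g(z) = sqrt(C1 + z^2)


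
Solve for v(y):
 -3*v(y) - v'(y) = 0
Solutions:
 v(y) = C1*exp(-3*y)


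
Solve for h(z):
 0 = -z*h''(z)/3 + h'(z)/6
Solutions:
 h(z) = C1 + C2*z^(3/2)


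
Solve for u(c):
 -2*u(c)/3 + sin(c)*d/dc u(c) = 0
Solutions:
 u(c) = C1*(cos(c) - 1)^(1/3)/(cos(c) + 1)^(1/3)


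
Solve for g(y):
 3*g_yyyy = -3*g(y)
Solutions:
 g(y) = (C1*sin(sqrt(2)*y/2) + C2*cos(sqrt(2)*y/2))*exp(-sqrt(2)*y/2) + (C3*sin(sqrt(2)*y/2) + C4*cos(sqrt(2)*y/2))*exp(sqrt(2)*y/2)


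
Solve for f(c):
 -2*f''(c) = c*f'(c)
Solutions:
 f(c) = C1 + C2*erf(c/2)


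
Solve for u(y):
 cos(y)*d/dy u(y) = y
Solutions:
 u(y) = C1 + Integral(y/cos(y), y)


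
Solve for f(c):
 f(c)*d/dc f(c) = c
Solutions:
 f(c) = -sqrt(C1 + c^2)
 f(c) = sqrt(C1 + c^2)


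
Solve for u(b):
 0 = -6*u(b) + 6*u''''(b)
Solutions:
 u(b) = C1*exp(-b) + C2*exp(b) + C3*sin(b) + C4*cos(b)


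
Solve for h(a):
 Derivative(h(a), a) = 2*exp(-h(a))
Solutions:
 h(a) = log(C1 + 2*a)


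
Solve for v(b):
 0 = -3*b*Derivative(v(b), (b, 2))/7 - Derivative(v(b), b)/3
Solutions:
 v(b) = C1 + C2*b^(2/9)


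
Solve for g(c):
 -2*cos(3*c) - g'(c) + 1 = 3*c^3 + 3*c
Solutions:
 g(c) = C1 - 3*c^4/4 - 3*c^2/2 + c - 2*sin(3*c)/3


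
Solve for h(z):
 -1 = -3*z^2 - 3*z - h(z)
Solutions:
 h(z) = -3*z^2 - 3*z + 1


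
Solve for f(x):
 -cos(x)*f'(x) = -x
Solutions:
 f(x) = C1 + Integral(x/cos(x), x)


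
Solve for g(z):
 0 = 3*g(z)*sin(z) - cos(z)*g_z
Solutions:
 g(z) = C1/cos(z)^3


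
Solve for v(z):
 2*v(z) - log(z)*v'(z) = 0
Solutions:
 v(z) = C1*exp(2*li(z))


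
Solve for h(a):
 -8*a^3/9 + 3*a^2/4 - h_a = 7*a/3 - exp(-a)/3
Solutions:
 h(a) = C1 - 2*a^4/9 + a^3/4 - 7*a^2/6 - exp(-a)/3


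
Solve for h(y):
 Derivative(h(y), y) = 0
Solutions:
 h(y) = C1


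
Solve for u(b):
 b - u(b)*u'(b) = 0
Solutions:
 u(b) = -sqrt(C1 + b^2)
 u(b) = sqrt(C1 + b^2)


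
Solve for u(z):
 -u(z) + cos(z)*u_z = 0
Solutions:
 u(z) = C1*sqrt(sin(z) + 1)/sqrt(sin(z) - 1)


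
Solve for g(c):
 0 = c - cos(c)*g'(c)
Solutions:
 g(c) = C1 + Integral(c/cos(c), c)


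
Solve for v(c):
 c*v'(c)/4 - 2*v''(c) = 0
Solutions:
 v(c) = C1 + C2*erfi(c/4)


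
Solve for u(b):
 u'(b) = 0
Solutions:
 u(b) = C1


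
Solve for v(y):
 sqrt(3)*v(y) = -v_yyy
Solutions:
 v(y) = C3*exp(-3^(1/6)*y) + (C1*sin(3^(2/3)*y/2) + C2*cos(3^(2/3)*y/2))*exp(3^(1/6)*y/2)


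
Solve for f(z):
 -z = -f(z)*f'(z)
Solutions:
 f(z) = -sqrt(C1 + z^2)
 f(z) = sqrt(C1 + z^2)


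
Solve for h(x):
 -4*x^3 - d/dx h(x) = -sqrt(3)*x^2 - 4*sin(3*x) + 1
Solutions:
 h(x) = C1 - x^4 + sqrt(3)*x^3/3 - x - 4*cos(3*x)/3


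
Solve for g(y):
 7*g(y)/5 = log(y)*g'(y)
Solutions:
 g(y) = C1*exp(7*li(y)/5)


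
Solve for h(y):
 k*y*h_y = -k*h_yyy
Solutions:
 h(y) = C1 + Integral(C2*airyai(-y) + C3*airybi(-y), y)


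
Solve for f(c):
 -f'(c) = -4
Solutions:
 f(c) = C1 + 4*c


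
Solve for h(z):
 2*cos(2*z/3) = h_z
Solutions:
 h(z) = C1 + 3*sin(2*z/3)


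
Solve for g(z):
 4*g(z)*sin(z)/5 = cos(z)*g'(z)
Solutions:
 g(z) = C1/cos(z)^(4/5)


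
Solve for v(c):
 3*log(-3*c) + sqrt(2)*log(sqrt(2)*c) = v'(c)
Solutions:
 v(c) = C1 + c*(sqrt(2) + 3)*log(c) + c*(-3 - sqrt(2) + sqrt(2)*log(2)/2 + 3*log(3) + 3*I*pi)


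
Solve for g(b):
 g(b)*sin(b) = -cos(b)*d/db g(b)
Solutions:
 g(b) = C1*cos(b)


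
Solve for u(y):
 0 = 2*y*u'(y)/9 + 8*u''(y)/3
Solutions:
 u(y) = C1 + C2*erf(sqrt(6)*y/12)


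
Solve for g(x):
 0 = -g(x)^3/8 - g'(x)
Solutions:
 g(x) = -2*sqrt(-1/(C1 - x))
 g(x) = 2*sqrt(-1/(C1 - x))


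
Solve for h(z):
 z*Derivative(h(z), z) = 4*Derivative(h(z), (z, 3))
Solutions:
 h(z) = C1 + Integral(C2*airyai(2^(1/3)*z/2) + C3*airybi(2^(1/3)*z/2), z)


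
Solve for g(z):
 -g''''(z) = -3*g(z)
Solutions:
 g(z) = C1*exp(-3^(1/4)*z) + C2*exp(3^(1/4)*z) + C3*sin(3^(1/4)*z) + C4*cos(3^(1/4)*z)


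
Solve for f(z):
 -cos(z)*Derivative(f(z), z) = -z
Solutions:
 f(z) = C1 + Integral(z/cos(z), z)


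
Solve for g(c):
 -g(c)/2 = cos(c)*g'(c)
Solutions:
 g(c) = C1*(sin(c) - 1)^(1/4)/(sin(c) + 1)^(1/4)


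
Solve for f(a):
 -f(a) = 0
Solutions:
 f(a) = 0


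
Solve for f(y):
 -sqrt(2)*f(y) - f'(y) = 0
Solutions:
 f(y) = C1*exp(-sqrt(2)*y)


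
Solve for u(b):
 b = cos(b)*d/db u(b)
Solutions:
 u(b) = C1 + Integral(b/cos(b), b)


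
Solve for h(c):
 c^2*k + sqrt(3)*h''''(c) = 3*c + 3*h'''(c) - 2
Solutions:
 h(c) = C1 + C2*c + C3*c^2 + C4*exp(sqrt(3)*c) + c^5*k/180 + c^4*(2*sqrt(3)*k - 9)/216 + c^3*(2*k - 3*sqrt(3) + 6)/54


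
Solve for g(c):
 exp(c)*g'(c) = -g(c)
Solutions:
 g(c) = C1*exp(exp(-c))


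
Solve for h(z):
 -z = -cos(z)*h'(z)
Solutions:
 h(z) = C1 + Integral(z/cos(z), z)


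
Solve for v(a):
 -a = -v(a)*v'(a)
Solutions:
 v(a) = -sqrt(C1 + a^2)
 v(a) = sqrt(C1 + a^2)


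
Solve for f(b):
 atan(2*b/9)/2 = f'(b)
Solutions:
 f(b) = C1 + b*atan(2*b/9)/2 - 9*log(4*b^2 + 81)/8


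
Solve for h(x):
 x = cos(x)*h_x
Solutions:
 h(x) = C1 + Integral(x/cos(x), x)


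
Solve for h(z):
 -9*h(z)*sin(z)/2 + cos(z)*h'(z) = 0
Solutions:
 h(z) = C1/cos(z)^(9/2)


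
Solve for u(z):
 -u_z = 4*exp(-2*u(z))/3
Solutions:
 u(z) = log(-sqrt(C1 - 24*z)) - log(3)
 u(z) = log(C1 - 24*z)/2 - log(3)


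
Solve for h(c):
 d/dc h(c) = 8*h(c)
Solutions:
 h(c) = C1*exp(8*c)


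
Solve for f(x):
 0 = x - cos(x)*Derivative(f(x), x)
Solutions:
 f(x) = C1 + Integral(x/cos(x), x)


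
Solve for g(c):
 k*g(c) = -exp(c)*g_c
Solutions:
 g(c) = C1*exp(k*exp(-c))


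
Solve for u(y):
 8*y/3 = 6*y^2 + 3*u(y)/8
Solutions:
 u(y) = 16*y*(4 - 9*y)/9


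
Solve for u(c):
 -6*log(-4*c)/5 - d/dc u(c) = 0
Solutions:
 u(c) = C1 - 6*c*log(-c)/5 + 6*c*(1 - 2*log(2))/5


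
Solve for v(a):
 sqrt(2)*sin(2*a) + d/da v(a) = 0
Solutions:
 v(a) = C1 + sqrt(2)*cos(2*a)/2


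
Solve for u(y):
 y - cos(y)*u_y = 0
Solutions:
 u(y) = C1 + Integral(y/cos(y), y)


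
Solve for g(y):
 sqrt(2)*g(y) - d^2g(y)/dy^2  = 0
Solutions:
 g(y) = C1*exp(-2^(1/4)*y) + C2*exp(2^(1/4)*y)


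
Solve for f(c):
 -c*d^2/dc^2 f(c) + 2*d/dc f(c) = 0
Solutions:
 f(c) = C1 + C2*c^3


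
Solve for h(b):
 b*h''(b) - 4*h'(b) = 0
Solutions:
 h(b) = C1 + C2*b^5


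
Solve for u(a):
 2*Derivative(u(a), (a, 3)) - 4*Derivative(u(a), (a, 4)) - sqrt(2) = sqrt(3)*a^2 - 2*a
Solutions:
 u(a) = C1 + C2*a + C3*a^2 + C4*exp(a/2) + sqrt(3)*a^5/120 + a^4*(-1 + 2*sqrt(3))/24 + a^3*(-4 + sqrt(2) + 8*sqrt(3))/12


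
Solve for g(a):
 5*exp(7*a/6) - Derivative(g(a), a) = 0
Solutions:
 g(a) = C1 + 30*exp(7*a/6)/7


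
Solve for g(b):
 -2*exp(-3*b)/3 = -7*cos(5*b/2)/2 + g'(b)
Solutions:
 g(b) = C1 + 7*sin(5*b/2)/5 + 2*exp(-3*b)/9


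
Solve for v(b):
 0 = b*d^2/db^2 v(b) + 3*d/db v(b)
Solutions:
 v(b) = C1 + C2/b^2


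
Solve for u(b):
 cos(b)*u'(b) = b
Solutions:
 u(b) = C1 + Integral(b/cos(b), b)


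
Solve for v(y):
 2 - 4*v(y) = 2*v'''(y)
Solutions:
 v(y) = C3*exp(-2^(1/3)*y) + (C1*sin(2^(1/3)*sqrt(3)*y/2) + C2*cos(2^(1/3)*sqrt(3)*y/2))*exp(2^(1/3)*y/2) + 1/2


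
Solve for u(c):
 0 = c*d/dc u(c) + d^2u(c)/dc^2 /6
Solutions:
 u(c) = C1 + C2*erf(sqrt(3)*c)


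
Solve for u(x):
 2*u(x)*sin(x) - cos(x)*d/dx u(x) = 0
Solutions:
 u(x) = C1/cos(x)^2


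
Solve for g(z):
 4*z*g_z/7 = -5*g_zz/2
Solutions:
 g(z) = C1 + C2*erf(2*sqrt(35)*z/35)


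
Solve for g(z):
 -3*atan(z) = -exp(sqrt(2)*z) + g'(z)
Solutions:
 g(z) = C1 - 3*z*atan(z) + sqrt(2)*exp(sqrt(2)*z)/2 + 3*log(z^2 + 1)/2


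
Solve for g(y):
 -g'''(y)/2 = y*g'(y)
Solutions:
 g(y) = C1 + Integral(C2*airyai(-2^(1/3)*y) + C3*airybi(-2^(1/3)*y), y)


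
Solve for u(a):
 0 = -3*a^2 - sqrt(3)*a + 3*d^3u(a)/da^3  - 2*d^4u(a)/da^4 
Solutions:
 u(a) = C1 + C2*a + C3*a^2 + C4*exp(3*a/2) + a^5/60 + a^4*(sqrt(3) + 4)/72 + a^3*(sqrt(3) + 4)/27


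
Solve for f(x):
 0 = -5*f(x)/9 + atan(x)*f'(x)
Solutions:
 f(x) = C1*exp(5*Integral(1/atan(x), x)/9)


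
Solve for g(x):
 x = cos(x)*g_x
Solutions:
 g(x) = C1 + Integral(x/cos(x), x)


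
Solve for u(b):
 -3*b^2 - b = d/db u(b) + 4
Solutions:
 u(b) = C1 - b^3 - b^2/2 - 4*b
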